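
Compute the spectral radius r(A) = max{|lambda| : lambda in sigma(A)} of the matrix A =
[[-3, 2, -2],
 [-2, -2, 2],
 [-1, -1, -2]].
r(A) ≈ 3.8204

The eigenvalues of A are the roots of its characteristic polynomial. With M = A (coefficients from the trace, the sum of principal 2x2 minors, and det A):
  p(λ) = det(λ I - M) = λ^3 + 7λ^2 + 20λ + 30.
No integer candidate from the rational root theorem (±divisors of 30) is a root, so the roots are irrational. The cubic discriminant is Δ = -2260 < 0, so there is one real root and a complex-conjugate pair. p(-4) = -2 and p(-3) = 6 have opposite signs, so a root lies in (-4, -3); Newton's method refines it to λ ≈ -3.8204. Dividing out (λ - (-3.8204)) leaves approximately λ^2 + 3.1796λ + 7.8526. For λ^2 + 3.1796λ + 7.8526 the discriminant is -21.3005. It is negative, so the remaining roots are the complex-conjugate pair λ ≈ -1.5898 ± 2.3076i. Their product equals the constant term, so |λ|^2 ≈ 7.8526 and |λ| ≈ 2.8023.
Thus the eigenvalues (to 4 decimals) are -3.8204 (modulus 3.8204); -1.5898 ± 2.3076i (modulus 2.8023). The spectral radius is the largest modulus: r(A) ≈ 3.8204. (Cross-check: r(A) ≤ ||A||_2 ≈ 4.4051; equality holds whenever A is normal, though it can also hold for some non-normal A.)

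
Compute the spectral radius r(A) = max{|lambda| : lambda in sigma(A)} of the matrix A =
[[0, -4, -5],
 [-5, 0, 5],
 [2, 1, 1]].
r(A) ≈ 4.3304

The eigenvalues of A are the roots of its characteristic polynomial. With M = A (coefficients from the trace, the sum of principal 2x2 minors, and det A):
  p(λ) = det(λ I - M) = λ^3 - λ^2 - 15λ + 35.
No integer candidate from the rational root theorem (±divisors of 35) is a root, so the roots are irrational. The cubic discriminant is Δ = -9760 < 0, so there is one real root and a complex-conjugate pair. p(-5) = -40 and p(-4) = 15 have opposite signs, so a root lies in (-5, -4); Newton's method refines it to λ ≈ -4.3304. Dividing out (λ - (-4.3304)) leaves approximately λ^2 - 5.3304λ + 8.0825. For λ^2 - 5.3304λ + 8.0825 the discriminant is -3.917. It is negative, so the remaining roots are the complex-conjugate pair λ ≈ 2.6652 ± 0.9896i. Their product equals the constant term, so |λ|^2 ≈ 8.0825 and |λ| ≈ 2.843.
Thus the eigenvalues (to 4 decimals) are -4.3304 (modulus 4.3304); 2.6652 ± 0.9896i (modulus 2.843). The spectral radius is the largest modulus: r(A) ≈ 4.3304. (Cross-check: r(A) ≤ ||A||_2 ≈ 8.4239; equality holds whenever A is normal, though it can also hold for some non-normal A.)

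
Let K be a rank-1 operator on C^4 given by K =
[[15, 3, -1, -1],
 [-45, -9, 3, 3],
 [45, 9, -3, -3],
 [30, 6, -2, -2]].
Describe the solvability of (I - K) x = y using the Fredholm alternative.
(I - K) is singular (det(I - K) = 0, i.e. 1 ∈ sigma(K)). (I - K) x = y is solvable iff y ⊥ ker((I - K)^*) = span{(15, 3, -1, -1)}, i.e. iff 15y_1 + 3y_2 - y_3 - y_4 = 0. When solvable, the solutions are x = y + c·(1, -3, 3, 2), c arbitrary (ker(I - K) = span{(1, -3, 3, 2)}, dimension 1).

K has rank 1, so it is an outer product K = u v^T: every row of K is a multiple of one row vector. Reading off the entries, u = (1, -3, 3, 2) and v = (15, 3, -1, -1) (row i of K equals u_i·v^T). A rank-one matrix u v^T satisfies K u = u (v·u) and kills the (3)-dimensional subspace v^⊥, so its characteristic polynomial is lambda^3 (lambda - v·u) with v·u = tr K = 1. Hence the eigenvalues of I - K are 1 (multiplicity 3) and 1 - (1) = 0, so det(I - K) = 0. (Direct check: I - K =
[[-14, -3, 1, 1],
 [45, 10, -3, -3],
 [-45, -9, 4, 3],
 [-30, -6, 2, 3]]
has determinant 0.) So 1 is an eigenvalue of K and (I - K) is not invertible. The finite-dimensional Fredholm alternative says: either (I - K) is invertible, or ker(I - K) ≠ {0} and then range(I - K) = ker((I - K)^*)^⊥, with dim ker(I - K) = dim ker((I - K)^*). We are in the second case, so we need both kernels. Kernel of I - K: (I - K) u = u - u (v·u) = u - u = 0, so ker(I - K) = span{u} = span{(1, -3, 3, 2)} (it is exactly 1-dimensional because rank(I - K) = 3). Kernel of the adjoint: K is real, so (I - K)^* = I - K^T = I - v u^T, and (I - v u^T) v = v - v (u·v) = 0; hence ker((I - K)^*) = span{v} = span{(15, 3, -1, -1)}. Therefore (I - K) x = y is solvable iff <y, v> = 0, i.e. iff 15y_1 + 3y_2 - y_3 - y_4 = 0. When this holds, K y = u (v·y) = 0, so (I - K) y = y and x = y is a particular solution; the full solution set is the line x = y + c·u = y + c·(1, -3, 3, 2), c ∈ C.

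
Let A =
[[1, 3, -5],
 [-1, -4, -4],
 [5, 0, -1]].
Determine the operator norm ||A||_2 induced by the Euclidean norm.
||A||_2 ≈ 6.6496 (= sqrt(largest eigenvalue of A^T A))

||A||_2 = sigma_max(A) = sqrt(lambda_max(A^T A)). Form the symmetric matrix M = A^T A =
[[27, 7, -6],
 [7, 25, 1],
 [-6, 1, 42]].
Its characteristic polynomial (trace, sum of principal 2x2 minors, determinant of M give the coefficients) is
  p(λ) = det(λ I - M) = λ^3 - 94λ^2 + 2773λ - 25281.
No integer candidate from the rational root theorem (±divisors of 25281) is a root, so the roots are irrational. The cubic discriminant is Δ = 20292609 > 0, so there are three distinct real roots. p(17) = -393 and p(18) = 9 have opposite signs, so a root lies in (17, 18); Newton's method refines it to λ ≈ 17.9751. p(31) = 139 and p(32) = -33 have opposite signs, so a root lies in (31, 32); Newton's method refines it to λ ≈ 31.8074. p(44) = -69 and p(45) = 279 have opposite signs, so a root lies in (44, 45); Newton's method refines it to λ ≈ 44.2175. Check (Vieta): the three roots sum to 94, matching tr M = 94.
So the eigenvalues of A^T A are ≈ 17.9751, 31.8074, 44.2175 (all ≥ 0, as they must be for A^T A). The largest is λ_max ≈ 44.2175, hence ||A||_2 = sqrt(λ_max) ≈ 6.6496.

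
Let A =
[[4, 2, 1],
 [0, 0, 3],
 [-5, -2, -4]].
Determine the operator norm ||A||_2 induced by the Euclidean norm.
||A||_2 ≈ 8.116 (= sqrt(largest eigenvalue of A^T A))

||A||_2 = sigma_max(A) = sqrt(lambda_max(A^T A)). Form the symmetric matrix M = A^T A =
[[41, 18, 24],
 [18, 8, 10],
 [24, 10, 26]].
Its characteristic polynomial (trace, sum of principal 2x2 minors, determinant of M give the coefficients) is
  p(λ) = det(λ I - M) = λ^3 - 75λ^2 + 602λ - 36.
No integer candidate from the rational root theorem (±divisors of 36) is a root, so the roots are irrational. The cubic discriminant is Δ = 1134325876 > 0, so there are three distinct real roots. p(0) = -36 and p(1) = 492 have opposite signs, so a root lies in (0, 1); Newton's method refines it to λ ≈ 0.0603. p(9) = 36 and p(10) = -516 have opposite signs, so a root lies in (9, 10); Newton's method refines it to λ ≈ 9.0708. p(65) = -3156 and p(66) = 492 have opposite signs, so a root lies in (65, 66); Newton's method refines it to λ ≈ 65.8689. Check (Vieta): the three roots sum to 75, matching tr M = 75.
So the eigenvalues of A^T A are ≈ 0.0603, 9.0708, 65.8689 (all ≥ 0, as they must be for A^T A). The largest is λ_max ≈ 65.8689, hence ||A||_2 = sqrt(λ_max) ≈ 8.116.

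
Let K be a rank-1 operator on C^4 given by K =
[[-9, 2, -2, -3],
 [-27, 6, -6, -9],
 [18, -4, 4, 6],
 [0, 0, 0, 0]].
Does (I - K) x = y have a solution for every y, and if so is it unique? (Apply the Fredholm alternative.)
(I - K) is singular (det(I - K) = 0, i.e. 1 ∈ sigma(K)). (I - K) x = y is solvable iff y ⊥ ker((I - K)^*) = span{(-9, 2, -2, -3)}, i.e. iff -9y_1 + 2y_2 - 2y_3 - 3y_4 = 0. When solvable, the solutions are x = y + c·(1, 3, -2, 0), c arbitrary (ker(I - K) = span{(1, 3, -2, 0)}, dimension 1).

K has rank 1, so it is an outer product K = u v^T: every row of K is a multiple of one row vector. Reading off the entries, u = (1, 3, -2, 0) and v = (-9, 2, -2, -3) (row i of K equals u_i·v^T). A rank-one matrix u v^T satisfies K u = u (v·u) and kills the (3)-dimensional subspace v^⊥, so its characteristic polynomial is lambda^3 (lambda - v·u) with v·u = tr K = 1. Hence the eigenvalues of I - K are 1 (multiplicity 3) and 1 - (1) = 0, so det(I - K) = 0. (Direct check: I - K =
[[10, -2, 2, 3],
 [27, -5, 6, 9],
 [-18, 4, -3, -6],
 [0, 0, 0, 1]]
has determinant 0.) So 1 is an eigenvalue of K and (I - K) is not invertible. The finite-dimensional Fredholm alternative says: either (I - K) is invertible, or ker(I - K) ≠ {0} and then range(I - K) = ker((I - K)^*)^⊥, with dim ker(I - K) = dim ker((I - K)^*). We are in the second case, so we need both kernels. Kernel of I - K: (I - K) u = u - u (v·u) = u - u = 0, so ker(I - K) = span{u} = span{(1, 3, -2, 0)} (it is exactly 1-dimensional because rank(I - K) = 3). Kernel of the adjoint: K is real, so (I - K)^* = I - K^T = I - v u^T, and (I - v u^T) v = v - v (u·v) = 0; hence ker((I - K)^*) = span{v} = span{(-9, 2, -2, -3)}. Therefore (I - K) x = y is solvable iff <y, v> = 0, i.e. iff -9y_1 + 2y_2 - 2y_3 - 3y_4 = 0. When this holds, K y = u (v·y) = 0, so (I - K) y = y and x = y is a particular solution; the full solution set is the line x = y + c·u = y + c·(1, 3, -2, 0), c ∈ C.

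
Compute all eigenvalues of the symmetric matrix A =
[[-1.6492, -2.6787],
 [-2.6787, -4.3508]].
sigma(A) ≈ {-6, 0}

A is real symmetric, so its spectrum consists of real eigenvalues. Expanding the characteristic polynomial of the displayed matrix gives
  det(λ I - A) = p(λ) = λ^2 + (6)λ + (0).
Solving p(λ) = 0 yields eigenvalues ≈ -6, 0. (A is shown rounded to 4 decimals, so these recover the underlying integer eigenvalues to within that precision.)
Verification: the trace of A = -6 equals the sum of eigenvalues -6, and det(A) ≈ -0.0001 matches the eigenvalue product 0.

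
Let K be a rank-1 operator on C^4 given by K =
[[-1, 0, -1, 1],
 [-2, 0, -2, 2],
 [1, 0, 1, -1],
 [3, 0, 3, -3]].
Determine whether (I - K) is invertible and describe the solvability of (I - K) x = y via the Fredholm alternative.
(I - K) is invertible (det(I - K) = 4 ≠ 0), so for every y in C^4 the equation (I - K) x = y has a unique solution.

K has rank 1, so it is an outer product K = u v^T: every row of K is a multiple of one row vector. Reading off the entries, u = (-1, -2, 1, 3) and v = (1, 0, 1, -1) (row i of K equals u_i·v^T). A rank-one matrix u v^T satisfies K u = u (v·u) and kills the (3)-dimensional subspace v^⊥, so its characteristic polynomial is lambda^3 (lambda - v·u) with v·u = tr K = -3. Hence the eigenvalues of I - K are 1 (multiplicity 3) and 1 - (-3) = 4, so det(I - K) = 4. (Direct check: I - K =
[[2, 0, 1, -1],
 [2, 1, 2, -2],
 [-1, 0, 0, 1],
 [-3, 0, -3, 4]]
has determinant 4.) The finite-dimensional Fredholm alternative says: either (I - K) is invertible, or ker(I - K) ≠ {0} and then range(I - K) = ker((I - K)^*)^⊥, with dim ker(I - K) = dim ker((I - K)^*). Since det(I - K) ≠ 0, 1 is not an eigenvalue of K and ker(I - K) = {0}, so we are in the first case: for every y there is a unique x = (I - K)^(-1) y. Explicitly, by the Sherman–Morrison formula, (I - u v^T)^(-1) = I + u v^T/(1 - v·u), i.e. (I - K)^(-1) = I + K/(4).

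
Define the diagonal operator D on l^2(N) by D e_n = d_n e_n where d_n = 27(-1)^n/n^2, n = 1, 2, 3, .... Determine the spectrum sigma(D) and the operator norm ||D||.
sigma(D) = {27(-1)^n/n^2 : n ≥ 1} ∪ {0}; ||D|| = 27

A bounded diagonal operator on l^2 with diagonal entries d_n has spectrum equal to the closure of {d_n : n ≥ 1}: every d_n is an eigenvalue (with eigenvector e_n), so {d_n} ⊂ sigma(D); the spectrum is closed, so its closure is too; and for lambda not in the closure, (D - lambda I) has bounded inverse (the diagonal entries 1/(d_n - lambda) are bounded). For our sequence d_n = 27(-1)^n/n^2, n = 1, 2, 3, ...:
  - {d_n} = {27(-1)^n/n^2 : n ≥ 1}; the only limit point is 0
  - closure = {27(-1)^n/n^2 : n ≥ 1} ∪ {0}
For the norm: a diagonal operator has ||D|| = sup_n |d_n|. Here |d_n| = 27/n^2 is decreasing, so sup_n |d_n| = |d_1| = 27. So ||D|| = 27.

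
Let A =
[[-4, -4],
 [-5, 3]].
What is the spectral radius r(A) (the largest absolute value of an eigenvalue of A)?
r(A) = (1 + sqrt(129))/2 ≈ 6.1789

The eigenvalues of A are the roots of its characteristic polynomial. With M = A (coefficients from the trace and determinant):
  p(λ) = det(λ I - M) = λ^2 + λ - 32.
For λ^2 + λ - 32 the discriminant is 129. It is nonnegative but not a perfect square, so the roots are real and irrational: λ = (-1 ± sqrt(129))/2 ≈ 5.1789, -6.1789.
Thus the eigenvalues (to 4 decimals) are 5.1789 (modulus 5.1789); -6.1789 (modulus 6.1789). The spectral radius is the largest modulus: r(A) = (1 + sqrt(129))/2 ≈ 6.1789. (Cross-check: r(A) ≤ ||A||_2 ≈ 6.408; equality holds whenever A is normal, though it can also hold for some non-normal A.)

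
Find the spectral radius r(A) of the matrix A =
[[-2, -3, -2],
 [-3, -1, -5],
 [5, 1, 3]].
r(A) ≈ 3.5174

The eigenvalues of A are the roots of its characteristic polynomial. With M = A (coefficients from the trace, the sum of principal 2x2 minors, and det A):
  p(λ) = det(λ I - M) = λ^3 - λ - 40.
No integer candidate from the rational root theorem (±divisors of 40) is a root, so the roots are irrational. The cubic discriminant is Δ = -43196 < 0, so there is one real root and a complex-conjugate pair. p(3) = -16 and p(4) = 20 have opposite signs, so a root lies in (3, 4); Newton's method refines it to λ ≈ 3.5174. Dividing out (λ - (3.5174)) leaves approximately λ^2 + 3.5174λ + 11.3721. For λ^2 + 3.5174λ + 11.3721 the discriminant is -33.1162. It is negative, so the remaining roots are the complex-conjugate pair λ ≈ -1.7587 ± 2.8773i. Their product equals the constant term, so |λ|^2 ≈ 11.3721 and |λ| ≈ 3.3722.
Thus the eigenvalues (to 4 decimals) are 3.5174 (modulus 3.5174); -1.7587 ± 2.8773i (modulus 3.3722). The spectral radius is the largest modulus: r(A) ≈ 3.5174. (Cross-check: r(A) ≤ ||A||_2 ≈ 8.824; equality holds whenever A is normal, though it can also hold for some non-normal A.)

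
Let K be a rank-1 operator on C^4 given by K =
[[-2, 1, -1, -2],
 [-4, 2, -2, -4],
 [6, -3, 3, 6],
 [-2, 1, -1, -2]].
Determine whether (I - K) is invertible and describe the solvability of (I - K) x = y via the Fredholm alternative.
(I - K) is singular (det(I - K) = 0, i.e. 1 ∈ sigma(K)). (I - K) x = y is solvable iff y ⊥ ker((I - K)^*) = span{(-2, 1, -1, -2)}, i.e. iff -2y_1 + y_2 - y_3 - 2y_4 = 0. When solvable, the solutions are x = y + c·(1, 2, -3, 1), c arbitrary (ker(I - K) = span{(1, 2, -3, 1)}, dimension 1).

K has rank 1, so it is an outer product K = u v^T: every row of K is a multiple of one row vector. Reading off the entries, u = (1, 2, -3, 1) and v = (-2, 1, -1, -2) (row i of K equals u_i·v^T). A rank-one matrix u v^T satisfies K u = u (v·u) and kills the (3)-dimensional subspace v^⊥, so its characteristic polynomial is lambda^3 (lambda - v·u) with v·u = tr K = 1. Hence the eigenvalues of I - K are 1 (multiplicity 3) and 1 - (1) = 0, so det(I - K) = 0. (Direct check: I - K =
[[3, -1, 1, 2],
 [4, -1, 2, 4],
 [-6, 3, -2, -6],
 [2, -1, 1, 3]]
has determinant 0.) So 1 is an eigenvalue of K and (I - K) is not invertible. The finite-dimensional Fredholm alternative says: either (I - K) is invertible, or ker(I - K) ≠ {0} and then range(I - K) = ker((I - K)^*)^⊥, with dim ker(I - K) = dim ker((I - K)^*). We are in the second case, so we need both kernels. Kernel of I - K: (I - K) u = u - u (v·u) = u - u = 0, so ker(I - K) = span{u} = span{(1, 2, -3, 1)} (it is exactly 1-dimensional because rank(I - K) = 3). Kernel of the adjoint: K is real, so (I - K)^* = I - K^T = I - v u^T, and (I - v u^T) v = v - v (u·v) = 0; hence ker((I - K)^*) = span{v} = span{(-2, 1, -1, -2)}. Therefore (I - K) x = y is solvable iff <y, v> = 0, i.e. iff -2y_1 + y_2 - y_3 - 2y_4 = 0. When this holds, K y = u (v·y) = 0, so (I - K) y = y and x = y is a particular solution; the full solution set is the line x = y + c·u = y + c·(1, 2, -3, 1), c ∈ C.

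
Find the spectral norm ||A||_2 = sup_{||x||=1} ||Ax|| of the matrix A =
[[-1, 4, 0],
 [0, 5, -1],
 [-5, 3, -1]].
||A||_2 ≈ 7.871 (= sqrt(largest eigenvalue of A^T A))

||A||_2 = sigma_max(A) = sqrt(lambda_max(A^T A)). Form the symmetric matrix M = A^T A =
[[26, -19, 5],
 [-19, 50, -8],
 [5, -8, 2]].
Its characteristic polynomial (trace, sum of principal 2x2 minors, determinant of M give the coefficients) is
  p(λ) = det(λ I - M) = λ^3 - 78λ^2 + 1002λ - 484.
No integer candidate from the rational root theorem (±divisors of 484) is a root, so the roots are irrational. The cubic discriminant is Δ = 1840149792 > 0, so there are three distinct real roots. p(0) = -484 and p(1) = 441 have opposite signs, so a root lies in (0, 1); Newton's method refines it to λ ≈ 0.5026. p(15) = 371 and p(16) = -324 have opposite signs, so a root lies in (15, 16); Newton's method refines it to λ ≈ 15.545. p(61) = -2619 and p(62) = 136 have opposite signs, so a root lies in (61, 62); Newton's method refines it to λ ≈ 61.9524. Check (Vieta): the three roots sum to 78, matching tr M = 78.
So the eigenvalues of A^T A are ≈ 0.5026, 15.545, 61.9524 (all ≥ 0, as they must be for A^T A). The largest is λ_max ≈ 61.9524, hence ||A||_2 = sqrt(λ_max) ≈ 7.871.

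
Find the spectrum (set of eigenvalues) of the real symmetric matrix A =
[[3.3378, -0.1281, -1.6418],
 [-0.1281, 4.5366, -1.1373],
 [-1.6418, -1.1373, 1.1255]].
sigma(A) ≈ {0, 4, 5}

A is real symmetric, so its spectrum consists of real eigenvalues. Expanding the characteristic polynomial of the displayed matrix gives
  det(λ I - A) = p(λ) = λ^3 + (-9)λ^2 + (20)λ + (0).
Solving p(λ) = 0 yields eigenvalues ≈ 0, 4, 5. (A is shown rounded to 4 decimals, so these recover the underlying integer eigenvalues to within that precision.)
Verification: the trace of A = 9 equals the sum of eigenvalues 9, and det(A) ≈ 0.0000 matches the eigenvalue product 0.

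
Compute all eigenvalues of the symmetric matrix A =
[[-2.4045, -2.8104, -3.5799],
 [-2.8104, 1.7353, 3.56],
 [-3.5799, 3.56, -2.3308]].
sigma(A) ≈ {-6, -3, 6}

A is real symmetric, so its spectrum consists of real eigenvalues. Expanding the characteristic polynomial of the displayed matrix gives
  det(λ I - A) = p(λ) = λ^3 + (3)λ^2 + (-36)λ + (-108.0034).
Solving p(λ) = 0 yields eigenvalues ≈ -6, -3, 6. (A is shown rounded to 4 decimals, so these recover the underlying integer eigenvalues to within that precision.)
Verification: the trace of A = -3 equals the sum of eigenvalues -3, and det(A) ≈ 108.0034 matches the eigenvalue product 108.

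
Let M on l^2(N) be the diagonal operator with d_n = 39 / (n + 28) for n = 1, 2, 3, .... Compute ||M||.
||M|| = 39/29 (attained at n = 1)

For M diagonal, ||M|| = sup_n |d_n| = sup_n 39/(n + 28). This is positive and strictly decreasing in n, so the supremum is attained at n = 1: d_1 = 39/(1 + 28) = 39/29. Hence ||M|| = 39/29.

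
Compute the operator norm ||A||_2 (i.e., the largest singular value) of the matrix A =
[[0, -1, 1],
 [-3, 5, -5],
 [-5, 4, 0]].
||A||_2 ≈ 9.3486 (= sqrt(largest eigenvalue of A^T A))

||A||_2 = sigma_max(A) = sqrt(lambda_max(A^T A)). Form the symmetric matrix M = A^T A =
[[34, -35, 15],
 [-35, 42, -26],
 [15, -26, 26]].
Its characteristic polynomial (trace, sum of principal 2x2 minors, determinant of M give the coefficients) is
  p(λ) = det(λ I - M) = λ^3 - 102λ^2 + 1278λ - 144.
No integer candidate from the rational root theorem (±divisors of 144) is a root, so the roots are irrational. The cubic discriminant is Δ = 8369406000 > 0, so there are three distinct real roots. p(0) = -144 and p(1) = 1033 have opposite signs, so a root lies in (0, 1); Newton's method refines it to λ ≈ 0.1137. p(14) = 500 and p(15) = -549 have opposite signs, so a root lies in (14, 15); Newton's method refines it to λ ≈ 14.4906. p(87) = -2493 and p(88) = 3904 have opposite signs, so a root lies in (87, 88); Newton's method refines it to λ ≈ 87.3957. Check (Vieta): the three roots sum to 102, matching tr M = 102.
So the eigenvalues of A^T A are ≈ 0.1137, 14.4906, 87.3957 (all ≥ 0, as they must be for A^T A). The largest is λ_max ≈ 87.3957, hence ||A||_2 = sqrt(λ_max) ≈ 9.3486.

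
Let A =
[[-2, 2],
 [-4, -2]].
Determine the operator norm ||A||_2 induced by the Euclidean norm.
||A||_2 = sqrt((28 + sqrt(208))/2) ≈ 4.6056 (= sqrt(largest eigenvalue of A^T A))

||A||_2 = sigma_max(A) = sqrt(lambda_max(A^T A)). Form the symmetric matrix M = A^T A =
[[20, 4],
 [4, 8]].
Its characteristic polynomial (trace, determinant of M give the coefficients) is
  p(λ) = det(λ I - M) = λ^2 - 28λ + 144.
For λ^2 - 28λ + 144 the discriminant is 208. It is nonnegative but not a perfect square, so the roots are real and irrational: λ = (28 ± sqrt(208))/2 ≈ 21.2111, 6.7889.
So the eigenvalues of A^T A are ≈ 6.7889, 21.2111 (all ≥ 0, as they must be for A^T A). The largest is λ_max = (28 + sqrt(208))/2 ≈ 21.2111, hence ||A||_2 = sqrt(λ_max) = sqrt((28 + sqrt(208))/2) ≈ 4.6056.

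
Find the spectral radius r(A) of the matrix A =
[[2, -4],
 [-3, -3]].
r(A) = (1 + sqrt(73))/2 ≈ 4.772

The eigenvalues of A are the roots of its characteristic polynomial. With M = A (coefficients from the trace and determinant):
  p(λ) = det(λ I - M) = λ^2 + λ - 18.
For λ^2 + λ - 18 the discriminant is 73. It is nonnegative but not a perfect square, so the roots are real and irrational: λ = (-1 ± sqrt(73))/2 ≈ 3.772, -4.772.
Thus the eigenvalues (to 4 decimals) are 3.772 (modulus 3.772); -4.772 (modulus 4.772). The spectral radius is the largest modulus: r(A) = (1 + sqrt(73))/2 ≈ 4.772. (Cross-check: r(A) ≤ ||A||_2 ≈ 5.0083; equality holds whenever A is normal, though it can also hold for some non-normal A.)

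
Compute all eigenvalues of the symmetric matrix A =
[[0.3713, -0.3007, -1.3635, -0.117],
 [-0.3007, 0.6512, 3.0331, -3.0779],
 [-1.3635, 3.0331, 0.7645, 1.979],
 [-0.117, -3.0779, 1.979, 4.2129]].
sigma(A) ≈ {-4, 0, 4, 6}

A is real symmetric, so its spectrum consists of real eigenvalues. Expanding the characteristic polynomial of the displayed matrix gives
  det(λ I - A) = p(λ) = λ^4 + (-6)λ^3 + (-16)λ^2 + (96.0017)λ + (0.0013).
Solving p(λ) = 0 yields eigenvalues ≈ -4, 0, 4, 6. (A is shown rounded to 4 decimals, so these recover the underlying integer eigenvalues to within that precision.)
Verification: the trace of A = 6 equals the sum of eigenvalues 6, and det(A) ≈ 0.0013 matches the eigenvalue product 0.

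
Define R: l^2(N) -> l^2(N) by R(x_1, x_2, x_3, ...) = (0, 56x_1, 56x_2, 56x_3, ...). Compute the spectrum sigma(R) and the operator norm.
sigma(R) = closed disk {z in C : |z| ≤ 56}; ||R|| = 56

Note R = 56·U where U is the unit right shift (U x)_k = x_{k-1} (with x_0 := 0); so ||R|| = 56||U|| and sigma(R) = 56·sigma(U). ||R x||^2 = sum_{k≥1} |56x_k|^2 = 3136||x||^2, so ||R|| = 56 and sigma(R) ⊂ {|z| ≤ 56}. For any |lambda| < 56, the equation (R - lambda I) x = 0 forces x_1 = 0, then 56x_k = lambda x_{k+1} ⇒ x = 0, so R has no eigenvalues. But (R - lambda I) is not surjective for |lambda| < 56: solving (R - lambda I) x = e_1 would require x_n proportional to (lambda/56)^(-n), which is not in l^2. So every |lambda| < 56 lies in the residual spectrum. The boundary |lambda| = 56 is in the approximate point spectrum (the spectrum is closed). Hence sigma(R) is the closed disk of radius 56.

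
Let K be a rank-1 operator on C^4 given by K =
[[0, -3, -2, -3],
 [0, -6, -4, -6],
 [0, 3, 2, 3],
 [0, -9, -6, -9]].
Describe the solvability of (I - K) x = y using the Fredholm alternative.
(I - K) is invertible (det(I - K) = 14 ≠ 0), so for every y in C^4 the equation (I - K) x = y has a unique solution.

K has rank 1, so it is an outer product K = u v^T: every row of K is a multiple of one row vector. Reading off the entries, u = (-1, -2, 1, -3) and v = (0, 3, 2, 3) (row i of K equals u_i·v^T). A rank-one matrix u v^T satisfies K u = u (v·u) and kills the (3)-dimensional subspace v^⊥, so its characteristic polynomial is lambda^3 (lambda - v·u) with v·u = tr K = -13. Hence the eigenvalues of I - K are 1 (multiplicity 3) and 1 - (-13) = 14, so det(I - K) = 14. (Direct check: I - K =
[[1, 3, 2, 3],
 [0, 7, 4, 6],
 [0, -3, -1, -3],
 [0, 9, 6, 10]]
has determinant 14.) The finite-dimensional Fredholm alternative says: either (I - K) is invertible, or ker(I - K) ≠ {0} and then range(I - K) = ker((I - K)^*)^⊥, with dim ker(I - K) = dim ker((I - K)^*). Since det(I - K) ≠ 0, 1 is not an eigenvalue of K and ker(I - K) = {0}, so we are in the first case: for every y there is a unique x = (I - K)^(-1) y. Explicitly, by the Sherman–Morrison formula, (I - u v^T)^(-1) = I + u v^T/(1 - v·u), i.e. (I - K)^(-1) = I + K/(14).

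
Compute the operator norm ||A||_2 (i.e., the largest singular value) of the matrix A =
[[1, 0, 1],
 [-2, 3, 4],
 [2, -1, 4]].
||A||_2 ≈ 5.9661 (= sqrt(largest eigenvalue of A^T A))

||A||_2 = sigma_max(A) = sqrt(lambda_max(A^T A)). Form the symmetric matrix M = A^T A =
[[9, -8, 1],
 [-8, 10, 8],
 [1, 8, 33]].
Its characteristic polynomial (trace, sum of principal 2x2 minors, determinant of M give the coefficients) is
  p(λ) = det(λ I - M) = λ^3 - 52λ^2 + 588λ - 144.
No integer candidate from the rational root theorem (±divisors of 144) is a root, so the roots are irrational. The cubic discriminant is Δ = 119404800 > 0, so there are three distinct real roots. p(0) = -144 and p(1) = 393 have opposite signs, so a root lies in (0, 1); Newton's method refines it to λ ≈ 0.2504. p(16) = 48 and p(17) = -263 have opposite signs, so a root lies in (16, 17); Newton's method refines it to λ ≈ 16.1555. p(35) = -389 and p(36) = 288 have opposite signs, so a root lies in (35, 36); Newton's method refines it to λ ≈ 35.594. Check (Vieta): the three roots sum to 52, matching tr M = 52.
So the eigenvalues of A^T A are ≈ 0.2504, 16.1555, 35.594 (all ≥ 0, as they must be for A^T A). The largest is λ_max ≈ 35.594, hence ||A||_2 = sqrt(λ_max) ≈ 5.9661.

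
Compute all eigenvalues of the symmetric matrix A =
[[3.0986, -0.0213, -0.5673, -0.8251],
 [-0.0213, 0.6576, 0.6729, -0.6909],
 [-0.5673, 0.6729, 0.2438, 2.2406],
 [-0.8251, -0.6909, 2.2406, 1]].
sigma(A) ≈ {-2, 1, 2, 4}

A is real symmetric, so its spectrum consists of real eigenvalues. Expanding the characteristic polynomial of the displayed matrix gives
  det(λ I - A) = p(λ) = λ^4 + (-5)λ^3 + (0)λ^2 + (20)λ + (-16).
Solving p(λ) = 0 yields eigenvalues ≈ -2, 1, 2, 4. (A is shown rounded to 4 decimals, so these recover the underlying integer eigenvalues to within that precision.)
Verification: the trace of A = 5 equals the sum of eigenvalues 5, and det(A) ≈ -15.9992 matches the eigenvalue product -16.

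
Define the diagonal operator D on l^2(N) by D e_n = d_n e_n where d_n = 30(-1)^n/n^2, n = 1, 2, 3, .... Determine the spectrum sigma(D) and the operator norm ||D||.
sigma(D) = {30(-1)^n/n^2 : n ≥ 1} ∪ {0}; ||D|| = 30

A bounded diagonal operator on l^2 with diagonal entries d_n has spectrum equal to the closure of {d_n : n ≥ 1}: every d_n is an eigenvalue (with eigenvector e_n), so {d_n} ⊂ sigma(D); the spectrum is closed, so its closure is too; and for lambda not in the closure, (D - lambda I) has bounded inverse (the diagonal entries 1/(d_n - lambda) are bounded). For our sequence d_n = 30(-1)^n/n^2, n = 1, 2, 3, ...:
  - {d_n} = {30(-1)^n/n^2 : n ≥ 1}; the only limit point is 0
  - closure = {30(-1)^n/n^2 : n ≥ 1} ∪ {0}
For the norm: a diagonal operator has ||D|| = sup_n |d_n|. Here |d_n| = 30/n^2 is decreasing, so sup_n |d_n| = |d_1| = 30. So ||D|| = 30.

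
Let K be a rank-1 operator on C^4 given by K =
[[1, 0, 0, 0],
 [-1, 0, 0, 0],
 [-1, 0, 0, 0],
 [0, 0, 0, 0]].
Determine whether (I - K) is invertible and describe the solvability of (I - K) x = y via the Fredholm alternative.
(I - K) is singular (det(I - K) = 0, i.e. 1 ∈ sigma(K)). (I - K) x = y is solvable iff y ⊥ ker((I - K)^*) = span{(1, 0, 0, 0)}, i.e. iff y_1 = 0. When solvable, the solutions are x = y + c·(1, -1, -1, 0), c arbitrary (ker(I - K) = span{(1, -1, -1, 0)}, dimension 1).

K has rank 1, so it is an outer product K = u v^T: every row of K is a multiple of one row vector. Reading off the entries, u = (1, -1, -1, 0) and v = (1, 0, 0, 0) (row i of K equals u_i·v^T). A rank-one matrix u v^T satisfies K u = u (v·u) and kills the (3)-dimensional subspace v^⊥, so its characteristic polynomial is lambda^3 (lambda - v·u) with v·u = tr K = 1. Hence the eigenvalues of I - K are 1 (multiplicity 3) and 1 - (1) = 0, so det(I - K) = 0. (Direct check: I - K =
[[0, 0, 0, 0],
 [1, 1, 0, 0],
 [1, 0, 1, 0],
 [0, 0, 0, 1]]
has determinant 0.) So 1 is an eigenvalue of K and (I - K) is not invertible. The finite-dimensional Fredholm alternative says: either (I - K) is invertible, or ker(I - K) ≠ {0} and then range(I - K) = ker((I - K)^*)^⊥, with dim ker(I - K) = dim ker((I - K)^*). We are in the second case, so we need both kernels. Kernel of I - K: (I - K) u = u - u (v·u) = u - u = 0, so ker(I - K) = span{u} = span{(1, -1, -1, 0)} (it is exactly 1-dimensional because rank(I - K) = 3). Kernel of the adjoint: K is real, so (I - K)^* = I - K^T = I - v u^T, and (I - v u^T) v = v - v (u·v) = 0; hence ker((I - K)^*) = span{v} = span{(1, 0, 0, 0)}. Therefore (I - K) x = y is solvable iff <y, v> = 0, i.e. iff y_1 = 0. When this holds, K y = u (v·y) = 0, so (I - K) y = y and x = y is a particular solution; the full solution set is the line x = y + c·u = y + c·(1, -1, -1, 0), c ∈ C.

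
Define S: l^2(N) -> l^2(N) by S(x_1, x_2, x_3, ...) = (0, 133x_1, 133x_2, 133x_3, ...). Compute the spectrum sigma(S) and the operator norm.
sigma(S) = closed disk {z in C : |z| ≤ 133}; ||S|| = 133

Note S = 133·U where U is the unit right shift (U x)_k = x_{k-1} (with x_0 := 0); so ||S|| = 133||U|| and sigma(S) = 133·sigma(U). ||S x||^2 = sum_{k≥1} |133x_k|^2 = 17689||x||^2, so ||S|| = 133 and sigma(S) ⊂ {|z| ≤ 133}. For any |lambda| < 133, the equation (S - lambda I) x = 0 forces x_1 = 0, then 133x_k = lambda x_{k+1} ⇒ x = 0, so S has no eigenvalues. But (S - lambda I) is not surjective for |lambda| < 133: solving (S - lambda I) x = e_1 would require x_n proportional to (lambda/133)^(-n), which is not in l^2. So every |lambda| < 133 lies in the residual spectrum. The boundary |lambda| = 133 is in the approximate point spectrum (the spectrum is closed). Hence sigma(S) is the closed disk of radius 133.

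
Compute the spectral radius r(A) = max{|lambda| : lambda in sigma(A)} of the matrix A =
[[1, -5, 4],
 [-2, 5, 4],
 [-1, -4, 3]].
r(A) ≈ 5.3903

The eigenvalues of A are the roots of its characteristic polynomial. With M = A (coefficients from the trace, the sum of principal 2x2 minors, and det A):
  p(λ) = det(λ I - M) = λ^3 - 9λ^2 + 33λ - 73.
No integer candidate from the rational root theorem (±divisors of 73) is a root, so the roots are irrational. The cubic discriminant is Δ = -22032 < 0, so there is one real root and a complex-conjugate pair. p(5) = -8 and p(6) = 17 have opposite signs, so a root lies in (5, 6); Newton's method refines it to λ ≈ 5.3903. Dividing out (λ - (5.3903)) leaves approximately λ^2 - 3.6097λ + 13.5427. For λ^2 - 3.6097λ + 13.5427 the discriminant is -41.1413. It is negative, so the remaining roots are the complex-conjugate pair λ ≈ 1.8048 ± 3.2071i. Their product equals the constant term, so |λ|^2 ≈ 13.5427 and |λ| ≈ 3.68.
Thus the eigenvalues (to 4 decimals) are 5.3903 (modulus 5.3903); 1.8048 ± 3.2071i (modulus 3.68). The spectral radius is the largest modulus: r(A) ≈ 5.3903. (Cross-check: r(A) ≤ ||A||_2 ≈ 8.4705; equality holds whenever A is normal, though it can also hold for some non-normal A.)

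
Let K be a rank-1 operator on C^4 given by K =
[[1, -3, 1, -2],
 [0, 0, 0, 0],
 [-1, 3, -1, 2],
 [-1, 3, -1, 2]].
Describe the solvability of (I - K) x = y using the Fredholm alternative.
(I - K) is invertible (det(I - K) = -1 ≠ 0), so for every y in C^4 the equation (I - K) x = y has a unique solution.

K has rank 1, so it is an outer product K = u v^T: every row of K is a multiple of one row vector. Reading off the entries, u = (1, 0, -1, -1) and v = (1, -3, 1, -2) (row i of K equals u_i·v^T). A rank-one matrix u v^T satisfies K u = u (v·u) and kills the (3)-dimensional subspace v^⊥, so its characteristic polynomial is lambda^3 (lambda - v·u) with v·u = tr K = 2. Hence the eigenvalues of I - K are 1 (multiplicity 3) and 1 - (2) = -1, so det(I - K) = -1. (Direct check: I - K =
[[0, 3, -1, 2],
 [0, 1, 0, 0],
 [1, -3, 2, -2],
 [1, -3, 1, -1]]
has determinant -1.) The finite-dimensional Fredholm alternative says: either (I - K) is invertible, or ker(I - K) ≠ {0} and then range(I - K) = ker((I - K)^*)^⊥, with dim ker(I - K) = dim ker((I - K)^*). Since det(I - K) ≠ 0, 1 is not an eigenvalue of K and ker(I - K) = {0}, so we are in the first case: for every y there is a unique x = (I - K)^(-1) y. Explicitly, by the Sherman–Morrison formula, (I - u v^T)^(-1) = I + u v^T/(1 - v·u), i.e. (I - K)^(-1) = I - K.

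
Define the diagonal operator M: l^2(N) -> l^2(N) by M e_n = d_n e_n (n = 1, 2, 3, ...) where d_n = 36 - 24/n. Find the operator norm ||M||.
||M|| = 36

For a diagonal operator on l^2 with entries d_n, ||M|| = sup_n |d_n|. Here d_1 = 12, d_2 = 24, ..., and d_n = 36 - 24/n increases monotonically toward 36. All terms lie in [12, 36), so |d_n| = d_n and the supremum is the limit 36, which is not attained by any individual d_n. Hence ||M|| = 36.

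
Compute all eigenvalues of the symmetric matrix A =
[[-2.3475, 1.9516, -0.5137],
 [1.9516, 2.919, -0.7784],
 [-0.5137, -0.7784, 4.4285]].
sigma(A) ≈ {-3, 3, 5}

A is real symmetric, so its spectrum consists of real eigenvalues. Expanding the characteristic polynomial of the displayed matrix gives
  det(λ I - A) = p(λ) = λ^3 + (-5)λ^2 + (-9)λ + (45).
Solving p(λ) = 0 yields eigenvalues ≈ -3, 3, 5. (A is shown rounded to 4 decimals, so these recover the underlying integer eigenvalues to within that precision.)
Verification: the trace of A = 5 equals the sum of eigenvalues 5, and det(A) ≈ -44.9998 matches the eigenvalue product -45.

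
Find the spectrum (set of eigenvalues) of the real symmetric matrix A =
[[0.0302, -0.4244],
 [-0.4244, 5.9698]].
sigma(A) ≈ {0, 6}

A is real symmetric, so its spectrum consists of real eigenvalues. Expanding the characteristic polynomial of the displayed matrix gives
  det(λ I - A) = p(λ) = λ^2 + (-6)λ + (0).
Solving p(λ) = 0 yields eigenvalues ≈ 0, 6. (A is shown rounded to 4 decimals, so these recover the underlying integer eigenvalues to within that precision.)
Verification: the trace of A = 6 equals the sum of eigenvalues 6, and det(A) ≈ 0.0002 matches the eigenvalue product 0.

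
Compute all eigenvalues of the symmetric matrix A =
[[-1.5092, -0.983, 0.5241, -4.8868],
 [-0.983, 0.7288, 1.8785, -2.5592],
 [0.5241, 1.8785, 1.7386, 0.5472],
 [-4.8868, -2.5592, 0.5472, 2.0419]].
sigma(A) ≈ {-6, 0, 3, 6}

A is real symmetric, so its spectrum consists of real eigenvalues. Expanding the characteristic polynomial of the displayed matrix gives
  det(λ I - A) = p(λ) = λ^4 + (-3)λ^3 + (-36)λ^2 + (108.002)λ + (-0.0024).
Solving p(λ) = 0 yields eigenvalues ≈ -6, 0, 3, 6. (A is shown rounded to 4 decimals, so these recover the underlying integer eigenvalues to within that precision.)
Verification: the trace of A = 3 equals the sum of eigenvalues 3, and det(A) ≈ -0.0024 matches the eigenvalue product 0.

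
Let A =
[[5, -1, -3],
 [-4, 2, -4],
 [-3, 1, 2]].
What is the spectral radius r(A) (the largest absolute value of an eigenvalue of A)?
r(A) ≈ 7.1831

The eigenvalues of A are the roots of its characteristic polynomial. With M = A (coefficients from the trace, the sum of principal 2x2 minors, and det A):
  p(λ) = det(λ I - M) = λ^3 - 9λ^2 + 15λ - 14.
No integer candidate from the rational root theorem (±divisors of 14) is a root, so the roots are irrational. The cubic discriminant is Δ = -7371 < 0, so there is one real root and a complex-conjugate pair. p(7) = -7 and p(8) = 42 have opposite signs, so a root lies in (7, 8); Newton's method refines it to λ ≈ 7.1831. Dividing out (λ - (7.1831)) leaves approximately λ^2 - 1.8169λ + 1.949. For λ^2 - 1.8169λ + 1.949 the discriminant is -4.4949. It is negative, so the remaining roots are the complex-conjugate pair λ ≈ 0.9085 ± 1.0601i. Their product equals the constant term, so |λ|^2 ≈ 1.949 and |λ| ≈ 1.3961.
Thus the eigenvalues (to 4 decimals) are 7.1831 (modulus 7.1831); 0.9085 ± 1.0601i (modulus 1.3961). The spectral radius is the largest modulus: r(A) ≈ 7.1831. (Cross-check: r(A) ≤ ||A||_2 ≈ 7.4671; equality holds whenever A is normal, though it can also hold for some non-normal A.)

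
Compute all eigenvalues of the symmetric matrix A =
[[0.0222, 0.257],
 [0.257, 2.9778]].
sigma(A) ≈ {0, 3}

A is real symmetric, so its spectrum consists of real eigenvalues. Expanding the characteristic polynomial of the displayed matrix gives
  det(λ I - A) = p(λ) = λ^2 + (-3)λ + (0).
Solving p(λ) = 0 yields eigenvalues ≈ 0, 3. (A is shown rounded to 4 decimals, so these recover the underlying integer eigenvalues to within that precision.)
Verification: the trace of A = 3 equals the sum of eigenvalues 3, and det(A) ≈ 0.0001 matches the eigenvalue product 0.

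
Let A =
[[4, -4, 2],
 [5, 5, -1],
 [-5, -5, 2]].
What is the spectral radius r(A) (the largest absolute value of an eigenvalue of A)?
r(A) ≈ 7.4568

The eigenvalues of A are the roots of its characteristic polynomial. With M = A (coefficients from the trace, the sum of principal 2x2 minors, and det A):
  p(λ) = det(λ I - M) = λ^3 - 11λ^2 + 63λ - 40.
No integer candidate from the rational root theorem (±divisors of 40) is a root, so the roots are irrational. The cubic discriminant is Δ = -277139 < 0, so there is one real root and a complex-conjugate pair. p(0) = -40 and p(1) = 13 have opposite signs, so a root lies in (0, 1); Newton's method refines it to λ ≈ 0.7194. Dividing out (λ - (0.7194)) leaves approximately λ^2 - 10.2806λ + 55.6045. For λ^2 - 10.2806λ + 55.6045 the discriminant is -116.7264. It is negative, so the remaining roots are the complex-conjugate pair λ ≈ 5.1403 ± 5.402i. Their product equals the constant term, so |λ|^2 ≈ 55.6045 and |λ| ≈ 7.4568.
Thus the eigenvalues (to 4 decimals) are 0.7194 (modulus 0.7194); 5.1403 ± 5.402i (modulus 7.4568). The spectral radius is the largest modulus: r(A) ≈ 7.4568. (Cross-check: r(A) ≤ ||A||_2 ≈ 10.2365; equality holds whenever A is normal, though it can also hold for some non-normal A.)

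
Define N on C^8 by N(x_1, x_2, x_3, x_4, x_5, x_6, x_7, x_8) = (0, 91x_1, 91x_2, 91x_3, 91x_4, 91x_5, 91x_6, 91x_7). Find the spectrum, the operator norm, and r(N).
sigma(N) = {0}; ||N|| = 91; r(N) = 0. (N is nilpotent with N^8 = 0.)

On C^8, N is a strictly lower-triangular matrix with 91 on the subdiagonal and zeros elsewhere, so its characteristic polynomial is lambda^8 and every eigenvalue is 0: sigma(N) = {0}. For the operator norm, N e_i = 91e_{i+1} for i = 1, ..., 7 and N e_8 = 0, so the singular values of N are 91 (with multiplicity 7) and 0; hence ||N|| = 91. The spectral radius r(N) = max|lambda| = 0. Note ||N|| > r(N) — characteristic of non-normal nilpotent operators. Indeed N^8 = 0.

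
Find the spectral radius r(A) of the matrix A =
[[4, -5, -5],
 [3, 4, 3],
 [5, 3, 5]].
r(A) ≈ 8.4126

The eigenvalues of A are the roots of its characteristic polynomial. With M = A (coefficients from the trace, the sum of principal 2x2 minors, and det A):
  p(λ) = det(λ I - M) = λ^3 - 13λ^2 + 87λ - 99.
No integer candidate from the rational root theorem (±divisors of 99) is a root, so the roots are irrational. The cubic discriminant is Δ = -474048 < 0, so there is one real root and a complex-conjugate pair. p(1) = -24 and p(2) = 31 have opposite signs, so a root lies in (1, 2); Newton's method refines it to λ ≈ 1.3989. Dividing out (λ - (1.3989)) leaves approximately λ^2 - 11.6011λ + 70.7716. For λ^2 - 11.6011λ + 70.7716 the discriminant is -148.4999. It is negative, so the remaining roots are the complex-conjugate pair λ ≈ 5.8006 ± 6.093i. Their product equals the constant term, so |λ|^2 ≈ 70.7716 and |λ| ≈ 8.4126.
Thus the eigenvalues (to 4 decimals) are 1.3989 (modulus 1.3989); 5.8006 ± 6.093i (modulus 8.4126). The spectral radius is the largest modulus: r(A) ≈ 8.4126. (Cross-check: r(A) ≤ ||A||_2 ≈ 10.5096; equality holds whenever A is normal, though it can also hold for some non-normal A.)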